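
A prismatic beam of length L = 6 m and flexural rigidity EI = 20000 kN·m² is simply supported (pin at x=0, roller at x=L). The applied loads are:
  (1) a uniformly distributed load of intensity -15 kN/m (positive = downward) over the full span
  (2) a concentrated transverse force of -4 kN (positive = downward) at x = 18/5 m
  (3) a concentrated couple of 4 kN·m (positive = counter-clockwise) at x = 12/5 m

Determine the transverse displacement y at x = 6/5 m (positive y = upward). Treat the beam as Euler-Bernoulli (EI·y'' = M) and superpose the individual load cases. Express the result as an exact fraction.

Load 1 — uniform load w=-15 kN/m over full span:
  y_1 = -wx(L³-2Lx²+x³)/(24EI) = -(-15)·(6/5)·(6³-2·6·(6/5)²+(6/5)³)/(24·20000) = 2349/312500 m
Load 2 — point force P=-4 kN at a=18/5 m (b=L-a=12/5):
  y_2 = -Pbx(L²-b²-x²)/(6LEI)  [x≤a] = -(-4)·(12/5)·(6/5)·(6²-(12/5)²-(6/5)²)/(6·6·20000) = 36/78125 m
Load 3 — applied couple M₀=4 kN·m at a=12/5 m (b=L-a=18/5):
  y_3 = (M₀x³/(6L)+C₁x)/EI  [x≤a] with C₁=M₀(3b²-L²)/(6L)=8/25 = (4·(6/5)³/(6·6)+(8/25)·(6/5))/20000 = 9/312500 m
Superposition: y = Σ y_i = 1251/156250 m ≈ 0.008006 m

y(6/5) = 1251/156250 m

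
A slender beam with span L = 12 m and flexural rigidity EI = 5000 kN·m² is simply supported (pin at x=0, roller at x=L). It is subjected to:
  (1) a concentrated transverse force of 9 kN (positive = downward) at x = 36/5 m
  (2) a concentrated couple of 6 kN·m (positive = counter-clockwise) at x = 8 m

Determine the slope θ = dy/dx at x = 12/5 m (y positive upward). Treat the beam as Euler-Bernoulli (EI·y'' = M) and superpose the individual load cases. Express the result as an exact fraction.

θ(12/5) = -2149/156250 rad

Load 1 — point force P=9 kN at a=36/5 m (b=L-a=24/5):
  θ_1 = -Pb(L²-b²-3x²)/(6LEI)  [x≤a] = -9·(24/5)·(12²-(24/5)²-3·(12/5)²)/(6·12·5000) = -972/78125 rad
Load 2 — applied couple M₀=6 kN·m at a=8 m (b=L-a=4):
  θ_2 = (M₀x²/(2L)+C₁)/EI  [x≤a] with C₁=M₀(3b²-L²)/(6L)=-8 = (6·(12/5)²/(2·12)+(-8))/5000 = -41/31250 rad
Superposition: θ = Σ θ_i = -2149/156250 rad ≈ -0.013754 rad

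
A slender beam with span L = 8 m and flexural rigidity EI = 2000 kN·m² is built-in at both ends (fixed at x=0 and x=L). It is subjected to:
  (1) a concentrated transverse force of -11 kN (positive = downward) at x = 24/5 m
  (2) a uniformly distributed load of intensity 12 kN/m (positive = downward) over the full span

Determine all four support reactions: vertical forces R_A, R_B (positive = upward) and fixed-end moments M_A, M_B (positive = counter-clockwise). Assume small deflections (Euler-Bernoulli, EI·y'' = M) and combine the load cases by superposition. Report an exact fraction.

R_A = 5516/125 kN, M_A = 6944/125 kN·m, R_B = 5109/125 kN, M_B = -6416/125 kN·m

Load 1 — point force P=-11 kN at a=24/5 m (b=L-a=16/5):
  R_A = Pb²(3a+b)/L³ = (-11)·(16/5)²·(3·(24/5)+(16/5))/8³ = -484/125 kN
  M_A = Pab²/L² = (-11)·(24/5)·(16/5)²/8² = -1056/125 kN·m
  R_B = Pa²(a+3b)/L³ = (-11)·(24/5)²·((24/5)+3·(16/5))/8³ = -891/125 kN
  M_B = -Pa²b/L² = -(-11)·(24/5)²·(16/5)/8² = 1584/125 kN·m
Load 2 — uniform load w=12 kN/m over full span:
  R_A = wL/2 = 12·8/2 = 48 kN
  M_A = wL²/12 = 12·8²/12 = 64 kN·m
  R_B = wL/2 = 12·8/2 = 48 kN
  M_B = -wL²/12 = -12·8²/12 = -64 kN·m
Superposition: R_A = 5516/125 kN, M_A = 6944/125 kN·m, R_B = 5109/125 kN, M_B = -6416/125 kN·m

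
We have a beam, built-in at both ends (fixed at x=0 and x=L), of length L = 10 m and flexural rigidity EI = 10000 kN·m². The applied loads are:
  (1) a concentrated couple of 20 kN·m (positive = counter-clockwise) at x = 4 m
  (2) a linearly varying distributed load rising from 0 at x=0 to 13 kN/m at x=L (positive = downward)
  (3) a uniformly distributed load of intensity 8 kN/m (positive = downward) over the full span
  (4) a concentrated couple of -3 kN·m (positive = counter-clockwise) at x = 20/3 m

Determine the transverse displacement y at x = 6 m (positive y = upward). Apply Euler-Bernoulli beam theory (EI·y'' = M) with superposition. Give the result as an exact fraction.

Load 1 — applied couple M₀=20 kN·m at a=4 m (b=L-a=6):
  y_1 = (R_Ax³/6 - M_Ax²/2 - M₀(x-a)²/2)/EI  [x>a] with R_A=72/25, M_A=12/5 = ((72/25)·6³/6 - (12/5)·6²/2 - 20·(6-4)²/2)/10000 = 32/15625 m
Load 2 — triangular load w₀=13 kN/m (0→w₀ over full span):
  y_2 = -w₀x²(L-x)²(x+2L)/(120LEI) = -13·6²·(10-6)²·(6+2·10)/(120·10·10000) = -507/31250 m
Load 3 — uniform load w=8 kN/m over full span:
  y_3 = -wx²(L-x)²/(24EI) = -8·6²·(10-6)²/(24·10000) = -12/625 m
Load 4 — applied couple M₀=-3 kN·m at a=20/3 m (b=L-a=10/3):
  y_4 = (R_Ax³/6 - M_Ax²/2)/EI  [x≤a] with R_A=-2/5, M_A=-1 = ((-2/5)·6³/6 - (-1)·6²/2)/10000 = 9/25000 m
Superposition: y = Σ y_i = -4127/125000 m ≈ -0.033016 m

y(6) = -4127/125000 m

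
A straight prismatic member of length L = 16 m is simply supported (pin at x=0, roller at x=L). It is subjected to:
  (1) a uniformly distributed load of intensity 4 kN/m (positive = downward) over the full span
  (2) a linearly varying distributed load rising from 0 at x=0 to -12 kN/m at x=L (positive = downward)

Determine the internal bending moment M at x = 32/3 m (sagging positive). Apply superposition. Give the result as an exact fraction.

M(32/3) = -2048/27 kN·m

Load 1 — uniform load w=4 kN/m over full span:
  M_1 = wx(L-x)/2 = 4·(32/3)·(16-(32/3))/2 = 1024/9 kN·m
Load 2 — triangular load w₀=-12 kN/m (0→w₀ over full span):
  M_2 = w₀Lx/6 - w₀x³/(6L) = (-12)·16·(32/3)/6 - (-12)·(32/3)³/(6·16) = -5120/27 kN·m
Superposition: M = Σ M_i = -2048/27 kN·m ≈ -75.851852 kN·m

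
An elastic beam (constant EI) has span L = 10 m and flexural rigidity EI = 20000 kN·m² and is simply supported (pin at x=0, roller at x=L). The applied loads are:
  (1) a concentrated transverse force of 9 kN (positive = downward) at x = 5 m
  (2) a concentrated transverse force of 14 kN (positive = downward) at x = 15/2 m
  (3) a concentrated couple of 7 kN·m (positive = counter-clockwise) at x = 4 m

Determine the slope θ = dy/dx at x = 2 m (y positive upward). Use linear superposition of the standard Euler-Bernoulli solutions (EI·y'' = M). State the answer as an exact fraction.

θ(2) = -889/192000 rad

Load 1 — point force P=9 kN at a=5 m (b=L-a=5):
  θ_1 = -Pb(L²-b²-3x²)/(6LEI)  [x≤a] = -9·5·(10²-5²-3·2²)/(6·10·20000) = -189/80000 rad
Load 2 — point force P=14 kN at a=15/2 m (b=L-a=5/2):
  θ_2 = -Pb(L²-b²-3x²)/(6LEI)  [x≤a] = -14·(5/2)·(10²-(5/2)²-3·2²)/(6·10·20000) = -763/320000 rad
Load 3 — applied couple M₀=7 kN·m at a=4 m (b=L-a=6):
  θ_3 = (M₀x²/(2L)+C₁)/EI  [x≤a] with C₁=M₀(3b²-L²)/(6L)=14/15 = (7·2²/(2·10)+(14/15))/20000 = 7/60000 rad
Superposition: θ = Σ θ_i = -889/192000 rad ≈ -0.004630 rad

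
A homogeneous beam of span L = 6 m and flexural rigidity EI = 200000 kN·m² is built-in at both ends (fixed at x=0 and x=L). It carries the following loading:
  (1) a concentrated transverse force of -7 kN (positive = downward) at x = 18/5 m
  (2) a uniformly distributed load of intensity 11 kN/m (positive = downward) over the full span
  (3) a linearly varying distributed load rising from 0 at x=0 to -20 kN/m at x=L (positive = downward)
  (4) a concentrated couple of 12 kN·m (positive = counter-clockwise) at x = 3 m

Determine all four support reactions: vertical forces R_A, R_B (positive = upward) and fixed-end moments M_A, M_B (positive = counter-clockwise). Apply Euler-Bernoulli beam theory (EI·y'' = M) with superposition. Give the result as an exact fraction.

R_A = 1942/125 kN, M_A = 996/125 kN·m, R_B = -2067/125 kN, M_B = 1506/125 kN·m

Load 1 — point force P=-7 kN at a=18/5 m (b=L-a=12/5):
  R_A = Pb²(3a+b)/L³ = (-7)·(12/5)²·(3·(18/5)+(12/5))/6³ = -308/125 kN
  M_A = Pab²/L² = (-7)·(18/5)·(12/5)²/6² = -504/125 kN·m
  R_B = Pa²(a+3b)/L³ = (-7)·(18/5)²·((18/5)+3·(12/5))/6³ = -567/125 kN
  M_B = -Pa²b/L² = -(-7)·(18/5)²·(12/5)/6² = 756/125 kN·m
Load 2 — uniform load w=11 kN/m over full span:
  R_A = wL/2 = 11·6/2 = 33 kN
  M_A = wL²/12 = 11·6²/12 = 33 kN·m
  R_B = wL/2 = 11·6/2 = 33 kN
  M_B = -wL²/12 = -11·6²/12 = -33 kN·m
Load 3 — triangular load w₀=-20 kN/m (0→w₀ over full span):
  R_A = 3w₀L/20 = 3·(-20)·6/20 = -18 kN
  M_A = w₀L²/30 = (-20)·6²/30 = -24 kN·m
  R_B = 7w₀L/20 = 7·(-20)·6/20 = -42 kN
  M_B = -w₀L²/20 = -(-20)·6²/20 = 36 kN·m
Load 4 — applied couple M₀=12 kN·m at a=3 m (b=L-a=3):
  R_A = 6M₀ab/L³ = 6·12·3·3/6³ = 3 kN
  M_A = M₀b(2a-b)/L² = 12·3·(2·3-3)/6² = 3 kN·m
  R_B = -6M₀ab/L³ = -6·12·3·3/6³ = -3 kN
  M_B = M₀a(2b-a)/L² = 12·3·(2·3-3)/6² = 3 kN·m
Superposition: R_A = 1942/125 kN, M_A = 996/125 kN·m, R_B = -2067/125 kN, M_B = 1506/125 kN·m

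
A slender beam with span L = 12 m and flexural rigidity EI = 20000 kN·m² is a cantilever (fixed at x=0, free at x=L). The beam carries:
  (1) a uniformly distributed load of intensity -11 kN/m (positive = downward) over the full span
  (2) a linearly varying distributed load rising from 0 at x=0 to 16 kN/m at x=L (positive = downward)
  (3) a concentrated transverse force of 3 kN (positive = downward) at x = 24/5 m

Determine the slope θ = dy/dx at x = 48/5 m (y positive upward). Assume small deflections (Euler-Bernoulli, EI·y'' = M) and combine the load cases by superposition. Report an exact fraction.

θ(48/5) = -6111/390625 rad

Load 1 — uniform load w=-11 kN/m over full span:
  θ_1 = -wx(x²-3Lx+3L²)/(6EI) = -(-11)·(48/5)·((48/5)²-3·12·(48/5)+3·12²)/(6·20000) = 12276/78125 rad
Load 2 — triangular load w₀=16 kN/m (0→w₀ over full span):
  θ_2 = (w₀Lx²/4-w₀L²x/3-w₀x⁴/(24L))/EI = (16·12·(48/5)²/4-16·12²·(48/5)/3-16·(48/5)⁴/(24·12))/20000 = -66816/390625 rad
Load 3 — point force P=3 kN at a=24/5 m (b=L-a=36/5):
  θ_3 = -Pa²/(2EI)  [x>a] = -3·(24/5)²/(2·20000) = -27/15625 rad
Superposition: θ = Σ θ_i = -6111/390625 rad ≈ -0.015644 rad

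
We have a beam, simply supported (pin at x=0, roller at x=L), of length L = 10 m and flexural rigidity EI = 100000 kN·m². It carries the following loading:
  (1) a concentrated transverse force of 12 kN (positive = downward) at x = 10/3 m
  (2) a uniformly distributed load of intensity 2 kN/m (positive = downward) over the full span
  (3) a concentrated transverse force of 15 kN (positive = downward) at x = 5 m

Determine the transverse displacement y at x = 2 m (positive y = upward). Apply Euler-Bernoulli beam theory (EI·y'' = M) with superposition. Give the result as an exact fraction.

y(2) = -25361/5400000 m

Load 1 — point force P=12 kN at a=10/3 m (b=L-a=20/3):
  y_1 = -Pbx(L²-b²-x²)/(6LEI)  [x≤a] = -12·(20/3)·2·(10²-(20/3)²-2²)/(6·10·100000) = -116/84375 m
Load 2 — uniform load w=2 kN/m over full span:
  y_2 = -wx(L³-2Lx²+x³)/(24EI) = -2·2·(10³-2·10·2²+2³)/(24·100000) = -29/18750 m
Load 3 — point force P=15 kN at a=5 m (b=L-a=5):
  y_3 = -Pbx(L²-b²-x²)/(6LEI)  [x≤a] = -15·5·2·(10²-5²-2²)/(6·10·100000) = -71/40000 m
Superposition: y = Σ y_i = -25361/5400000 m ≈ -0.004696 m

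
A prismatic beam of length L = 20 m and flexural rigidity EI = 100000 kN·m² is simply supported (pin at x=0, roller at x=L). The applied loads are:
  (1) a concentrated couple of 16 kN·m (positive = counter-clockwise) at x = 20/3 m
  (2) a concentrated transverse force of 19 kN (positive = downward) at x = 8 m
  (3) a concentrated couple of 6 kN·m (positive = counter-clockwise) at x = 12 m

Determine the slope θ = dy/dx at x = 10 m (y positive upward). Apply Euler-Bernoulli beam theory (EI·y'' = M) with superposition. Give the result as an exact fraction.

θ(10) = 2459/4500000 rad

Load 1 — applied couple M₀=16 kN·m at a=20/3 m (b=L-a=40/3):
  θ_1 = (M₀x²/(2L)-M₀(x-a)+C₁)/EI  [x>a] with C₁=M₀(3b²-L²)/(6L)=160/9 = (16·10²/(2·20)-16·(10-(20/3))+(160/9))/100000 = 1/22500 rad
Load 2 — point force P=19 kN at a=8 m (b=L-a=12):
  θ_2 = -Pa(2L²-6Lx+3x²+a²)/(6LEI)  [x>a] = -19·8·(2·20²-6·20·10+3·10²+8²)/(6·20·100000) = 57/125000 rad
Load 3 — applied couple M₀=6 kN·m at a=12 m (b=L-a=8):
  θ_3 = (M₀x²/(2L)+C₁)/EI  [x≤a] with C₁=M₀(3b²-L²)/(6L)=-52/5 = (6·10²/(2·20)+(-52/5))/100000 = 23/500000 rad
Superposition: θ = Σ θ_i = 2459/4500000 rad ≈ 0.000546 rad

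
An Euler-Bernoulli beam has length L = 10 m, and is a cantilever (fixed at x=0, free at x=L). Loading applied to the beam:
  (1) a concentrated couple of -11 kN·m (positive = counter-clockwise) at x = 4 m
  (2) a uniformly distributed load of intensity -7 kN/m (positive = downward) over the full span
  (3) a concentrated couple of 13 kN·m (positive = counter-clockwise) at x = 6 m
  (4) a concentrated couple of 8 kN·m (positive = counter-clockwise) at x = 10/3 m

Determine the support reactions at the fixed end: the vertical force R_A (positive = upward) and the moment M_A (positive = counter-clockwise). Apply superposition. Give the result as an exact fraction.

Load 1 — applied couple M₀=-11 kN·m at a=4 m (b=L-a=6):
  R_A = 0 kN
  M_A = -M₀ = -(-11) = 11 kN·m
Load 2 — uniform load w=-7 kN/m over full span:
  R_A = wL = (-7)·10 = -70 kN
  M_A = wL²/2 = (-7)·10²/2 = -350 kN·m
Load 3 — applied couple M₀=13 kN·m at a=6 m (b=L-a=4):
  R_A = 0 kN
  M_A = -M₀ = -13 kN·m
Load 4 — applied couple M₀=8 kN·m at a=10/3 m (b=L-a=20/3):
  R_A = 0 kN
  M_A = -M₀ = -8 kN·m
Superposition: R_A = -70 kN, M_A = -360 kN·m

R_A = -70 kN, M_A = -360 kN·m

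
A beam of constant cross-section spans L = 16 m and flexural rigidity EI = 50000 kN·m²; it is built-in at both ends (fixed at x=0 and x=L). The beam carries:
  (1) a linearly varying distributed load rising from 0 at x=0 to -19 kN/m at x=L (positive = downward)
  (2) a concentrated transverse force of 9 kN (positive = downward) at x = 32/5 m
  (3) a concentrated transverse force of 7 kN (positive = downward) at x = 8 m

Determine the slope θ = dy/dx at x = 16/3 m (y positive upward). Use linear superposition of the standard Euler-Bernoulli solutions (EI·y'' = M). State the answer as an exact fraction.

θ(16/3) = 386662/94921875 rad

Load 1 — triangular load w₀=-19 kN/m (0→w₀ over full span):
  θ_1 = -w₀(2x(L-x)(L-2x)(x+2L)+x²(L-x)²)/(120LEI) = -(-19)·(2·(16/3)·(16-(16/3))·(16-2·(16/3))·((16/3)+2·16)+(16/3)²·(16-(16/3))²)/(120·16·50000) = 19456/3796875 rad
Load 2 — point force P=9 kN at a=32/5 m (b=L-a=48/5):
  θ_2 = -Pb²x(2aL-(3a+b)x)/(2L³EI)  [x≤a] = -9·(48/5)²·(16/3)·(2·(32/5)·16-(3·(32/5)+(48/5))·(16/3))/(2·16³·50000) = -216/390625 rad
Load 3 — point force P=7 kN at a=8 m (b=L-a=8):
  θ_3 = -Pb²x(2aL-(3a+b)x)/(2L³EI)  [x≤a] = -7·8²·(16/3)·(2·8·16-(3·8+8)·(16/3))/(2·16³·50000) = -14/28125 rad
Superposition: θ = Σ θ_i = 386662/94921875 rad ≈ 0.004073 rad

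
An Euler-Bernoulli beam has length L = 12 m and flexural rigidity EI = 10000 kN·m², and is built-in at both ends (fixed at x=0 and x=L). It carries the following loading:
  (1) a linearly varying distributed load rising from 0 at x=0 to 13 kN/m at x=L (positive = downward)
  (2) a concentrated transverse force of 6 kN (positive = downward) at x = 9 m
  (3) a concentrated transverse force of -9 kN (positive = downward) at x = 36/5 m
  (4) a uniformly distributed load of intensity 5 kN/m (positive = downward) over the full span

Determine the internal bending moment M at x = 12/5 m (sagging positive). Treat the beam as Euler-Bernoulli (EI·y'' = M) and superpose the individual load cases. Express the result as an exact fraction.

M(12/5) = -47481/5000 kN·m

Load 1 — triangular load w₀=13 kN/m (0→w₀ over full span):
  M_1 = 3w₀Lx/20 - w₀L²/30 - w₀x³/(6L) = 3·13·12·(12/5)/20 - 13·12²/30 - 13·(12/5)³/(6·12) = -1092/125 kN·m
Load 2 — point force P=6 kN at a=9 m (b=L-a=3):
  M_2 = Pb²(3a+b)x/L³ - Pab²/L²  [x≤a] = 6·3²·(3·9+3)·(12/5)/12³ - 6·9·3²/12² = -9/8 kN·m
Load 3 — point force P=-9 kN at a=36/5 m (b=L-a=24/5):
  M_3 = Pb²(3a+b)x/L³ - Pab²/L²  [x≤a] = (-9)·(24/5)²·(3·(36/5)+(24/5))·(12/5)/12³ - (-9)·(36/5)·(24/5)²/12² = 1728/625 kN·m
Load 4 — uniform load w=5 kN/m over full span:
  M_4 = wLx/2 - wL²/12 - wx²/2 = 5·12·(12/5)/2 - 5·12²/12 - 5·(12/5)²/2 = -12/5 kN·m
Superposition: M = Σ M_i = -47481/5000 kN·m ≈ -9.496200 kN·m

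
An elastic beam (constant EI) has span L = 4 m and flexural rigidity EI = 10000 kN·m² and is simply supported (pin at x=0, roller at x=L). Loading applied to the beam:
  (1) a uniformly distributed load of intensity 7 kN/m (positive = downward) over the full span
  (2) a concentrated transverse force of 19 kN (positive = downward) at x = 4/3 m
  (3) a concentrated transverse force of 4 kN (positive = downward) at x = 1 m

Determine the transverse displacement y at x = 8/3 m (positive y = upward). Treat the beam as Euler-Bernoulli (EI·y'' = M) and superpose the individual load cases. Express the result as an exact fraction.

y(8/3) = -4949/1215000 m

Load 1 — uniform load w=7 kN/m over full span:
  y_1 = -wx(L³-2Lx²+x³)/(24EI) = -7·(8/3)·(4³-2·4·(8/3)²+(8/3)³)/(24·10000) = -308/151875 m
Load 2 — point force P=19 kN at a=4/3 m (b=L-a=8/3):
  y_2 = -Pa(L-x)(2Lx-a²-x²)/(6LEI)  [x>a] = -19·(4/3)·(4-(8/3))·(2·4·(8/3)-(4/3)²-(8/3)²)/(6·4·10000) = -266/151875 m
Load 3 — point force P=4 kN at a=1 m (b=L-a=3):
  y_3 = -Pa(L-x)(2Lx-a²-x²)/(6LEI)  [x>a] = -4·1·(4-(8/3))·(2·4·(8/3)-1²-(8/3)²)/(6·4·10000) = -119/405000 m
Superposition: y = Σ y_i = -4949/1215000 m ≈ -0.004073 m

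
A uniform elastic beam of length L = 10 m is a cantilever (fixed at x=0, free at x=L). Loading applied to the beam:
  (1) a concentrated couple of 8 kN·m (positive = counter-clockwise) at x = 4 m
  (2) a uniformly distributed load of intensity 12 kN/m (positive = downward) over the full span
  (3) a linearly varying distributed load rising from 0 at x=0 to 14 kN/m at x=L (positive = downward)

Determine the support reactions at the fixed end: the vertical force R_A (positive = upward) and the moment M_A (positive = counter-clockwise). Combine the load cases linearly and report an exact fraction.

R_A = 190 kN, M_A = 3176/3 kN·m

Load 1 — applied couple M₀=8 kN·m at a=4 m (b=L-a=6):
  R_A = 0 kN
  M_A = -M₀ = -8 kN·m
Load 2 — uniform load w=12 kN/m over full span:
  R_A = wL = 12·10 = 120 kN
  M_A = wL²/2 = 12·10²/2 = 600 kN·m
Load 3 — triangular load w₀=14 kN/m (0→w₀ over full span):
  R_A = w₀L/2 = 14·10/2 = 70 kN
  M_A = w₀L²/3 = 14·10²/3 = 1400/3 kN·m
Superposition: R_A = 190 kN, M_A = 3176/3 kN·m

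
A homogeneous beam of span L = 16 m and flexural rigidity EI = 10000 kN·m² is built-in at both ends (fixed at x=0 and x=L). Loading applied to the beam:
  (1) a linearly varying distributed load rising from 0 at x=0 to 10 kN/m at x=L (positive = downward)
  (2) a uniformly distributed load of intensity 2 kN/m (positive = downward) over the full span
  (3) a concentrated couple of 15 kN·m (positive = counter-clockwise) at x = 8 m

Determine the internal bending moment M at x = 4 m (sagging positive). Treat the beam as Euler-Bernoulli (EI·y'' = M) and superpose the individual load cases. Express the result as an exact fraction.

Load 1 — triangular load w₀=10 kN/m (0→w₀ over full span):
  M_1 = 3w₀Lx/20 - w₀L²/30 - w₀x³/(6L) = 3·10·16·4/20 - 10·16²/30 - 10·4³/(6·16) = 4 kN·m
Load 2 — uniform load w=2 kN/m over full span:
  M_2 = wLx/2 - wL²/12 - wx²/2 = 2·16·4/2 - 2·16²/12 - 2·4²/2 = 16/3 kN·m
Load 3 — applied couple M₀=15 kN·m at a=8 m (b=L-a=8):
  M_3 = R_Ax - M_A  [x≤a] with R_A=45/32, M_A=15/4 = (45/32)·4 - (15/4) = 15/8 kN·m
Superposition: M = Σ M_i = 269/24 kN·m ≈ 11.208333 kN·m

M(4) = 269/24 kN·m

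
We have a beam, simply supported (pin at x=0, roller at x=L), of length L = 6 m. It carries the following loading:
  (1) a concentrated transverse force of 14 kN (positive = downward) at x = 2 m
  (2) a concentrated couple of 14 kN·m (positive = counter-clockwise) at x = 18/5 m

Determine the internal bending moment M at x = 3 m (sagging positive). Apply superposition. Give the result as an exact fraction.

Load 1 — point force P=14 kN at a=2 m (b=L-a=4):
  M_1 = Pa(L-x)/L  [x>a] = 14·2·(6-3)/6 = 14 kN·m
Load 2 — applied couple M₀=14 kN·m at a=18/5 m (b=L-a=12/5):
  M_2 = M₀x/L  [x≤a] = 14·3/6 = 7 kN·m
Superposition: M = Σ M_i = 21 kN·m ≈ 21.000000 kN·m

M(3) = 21 kN·m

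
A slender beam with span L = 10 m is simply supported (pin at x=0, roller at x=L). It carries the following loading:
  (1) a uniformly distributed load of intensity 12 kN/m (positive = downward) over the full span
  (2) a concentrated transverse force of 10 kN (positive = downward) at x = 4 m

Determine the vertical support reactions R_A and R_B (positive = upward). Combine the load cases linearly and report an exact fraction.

R_A = 66 kN, R_B = 64 kN

Load 1 — uniform load w=12 kN/m over full span:
  R_A = wL/2 = 12·10/2 = 60 kN
  R_B = wL/2 = 12·10/2 = 60 kN
Load 2 — point force P=10 kN at a=4 m (b=L-a=6):
  R_A = Pb/L = 10·6/10 = 6 kN
  R_B = Pa/L = 10·4/10 = 4 kN
Superposition: R_A = 66 kN, R_B = 64 kN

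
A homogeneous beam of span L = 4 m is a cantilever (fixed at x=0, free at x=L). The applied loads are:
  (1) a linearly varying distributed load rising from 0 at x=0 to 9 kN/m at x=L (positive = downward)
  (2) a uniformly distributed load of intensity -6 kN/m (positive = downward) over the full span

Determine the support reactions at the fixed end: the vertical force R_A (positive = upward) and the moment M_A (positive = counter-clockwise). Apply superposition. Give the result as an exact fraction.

R_A = -6 kN, M_A = 0 kN·m

Load 1 — triangular load w₀=9 kN/m (0→w₀ over full span):
  R_A = w₀L/2 = 9·4/2 = 18 kN
  M_A = w₀L²/3 = 9·4²/3 = 48 kN·m
Load 2 — uniform load w=-6 kN/m over full span:
  R_A = wL = (-6)·4 = -24 kN
  M_A = wL²/2 = (-6)·4²/2 = -48 kN·m
Superposition: R_A = -6 kN, M_A = 0 kN·m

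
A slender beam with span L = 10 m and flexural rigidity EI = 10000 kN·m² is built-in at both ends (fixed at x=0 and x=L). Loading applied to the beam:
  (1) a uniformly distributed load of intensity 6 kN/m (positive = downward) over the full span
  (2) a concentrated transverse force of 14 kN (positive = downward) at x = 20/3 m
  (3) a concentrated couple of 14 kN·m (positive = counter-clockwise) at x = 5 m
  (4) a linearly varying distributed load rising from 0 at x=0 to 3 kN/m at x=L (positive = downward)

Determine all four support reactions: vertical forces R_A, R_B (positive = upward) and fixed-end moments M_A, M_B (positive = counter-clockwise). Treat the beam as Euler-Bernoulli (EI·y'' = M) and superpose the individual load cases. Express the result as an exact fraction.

Load 1 — uniform load w=6 kN/m over full span:
  R_A = wL/2 = 6·10/2 = 30 kN
  M_A = wL²/12 = 6·10²/12 = 50 kN·m
  R_B = wL/2 = 6·10/2 = 30 kN
  M_B = -wL²/12 = -6·10²/12 = -50 kN·m
Load 2 — point force P=14 kN at a=20/3 m (b=L-a=10/3):
  R_A = Pb²(3a+b)/L³ = 14·(10/3)²·(3·(20/3)+(10/3))/10³ = 98/27 kN
  M_A = Pab²/L² = 14·(20/3)·(10/3)²/10² = 280/27 kN·m
  R_B = Pa²(a+3b)/L³ = 14·(20/3)²·((20/3)+3·(10/3))/10³ = 280/27 kN
  M_B = -Pa²b/L² = -14·(20/3)²·(10/3)/10² = -560/27 kN·m
Load 3 — applied couple M₀=14 kN·m at a=5 m (b=L-a=5):
  R_A = 6M₀ab/L³ = 6·14·5·5/10³ = 21/10 kN
  M_A = M₀b(2a-b)/L² = 14·5·(2·5-5)/10² = 7/2 kN·m
  R_B = -6M₀ab/L³ = -6·14·5·5/10³ = -21/10 kN
  M_B = M₀a(2b-a)/L² = 14·5·(2·5-5)/10² = 7/2 kN·m
Load 4 — triangular load w₀=3 kN/m (0→w₀ over full span):
  R_A = 3w₀L/20 = 3·3·10/20 = 9/2 kN
  M_A = w₀L²/30 = 3·10²/30 = 10 kN·m
  R_B = 7w₀L/20 = 7·3·10/20 = 21/2 kN
  M_B = -w₀L²/20 = -3·10²/20 = -15 kN·m
Superposition: R_A = 5431/135 kN, M_A = 3989/54 kN·m, R_B = 6584/135 kN, M_B = -4441/54 kN·m

R_A = 5431/135 kN, M_A = 3989/54 kN·m, R_B = 6584/135 kN, M_B = -4441/54 kN·m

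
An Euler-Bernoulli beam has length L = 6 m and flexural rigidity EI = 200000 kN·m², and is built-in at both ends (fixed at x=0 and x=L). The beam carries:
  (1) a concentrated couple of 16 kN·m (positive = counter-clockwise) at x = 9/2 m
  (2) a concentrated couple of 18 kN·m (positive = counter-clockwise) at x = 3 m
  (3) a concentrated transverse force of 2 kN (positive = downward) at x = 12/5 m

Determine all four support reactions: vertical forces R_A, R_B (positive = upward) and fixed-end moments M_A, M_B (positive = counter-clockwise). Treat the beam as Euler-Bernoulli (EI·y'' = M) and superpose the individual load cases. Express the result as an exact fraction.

Load 1 — applied couple M₀=16 kN·m at a=9/2 m (b=L-a=3/2):
  R_A = 6M₀ab/L³ = 6·16·(9/2)·(3/2)/6³ = 3 kN
  M_A = M₀b(2a-b)/L² = 16·(3/2)·(2·(9/2)-(3/2))/6² = 5 kN·m
  R_B = -6M₀ab/L³ = -6·16·(9/2)·(3/2)/6³ = -3 kN
  M_B = M₀a(2b-a)/L² = 16·(9/2)·(2·(3/2)-(9/2))/6² = -3 kN·m
Load 2 — applied couple M₀=18 kN·m at a=3 m (b=L-a=3):
  R_A = 6M₀ab/L³ = 6·18·3·3/6³ = 9/2 kN
  M_A = M₀b(2a-b)/L² = 18·3·(2·3-3)/6² = 9/2 kN·m
  R_B = -6M₀ab/L³ = -6·18·3·3/6³ = -9/2 kN
  M_B = M₀a(2b-a)/L² = 18·3·(2·3-3)/6² = 9/2 kN·m
Load 3 — point force P=2 kN at a=12/5 m (b=L-a=18/5):
  R_A = Pb²(3a+b)/L³ = 2·(18/5)²·(3·(12/5)+(18/5))/6³ = 162/125 kN
  M_A = Pab²/L² = 2·(12/5)·(18/5)²/6² = 216/125 kN·m
  R_B = Pa²(a+3b)/L³ = 2·(12/5)²·((12/5)+3·(18/5))/6³ = 88/125 kN
  M_B = -Pa²b/L² = -2·(12/5)²·(18/5)/6² = -144/125 kN·m
Superposition: R_A = 2199/250 kN, M_A = 2807/250 kN·m, R_B = -1699/250 kN, M_B = 87/250 kN·m

R_A = 2199/250 kN, M_A = 2807/250 kN·m, R_B = -1699/250 kN, M_B = 87/250 kN·m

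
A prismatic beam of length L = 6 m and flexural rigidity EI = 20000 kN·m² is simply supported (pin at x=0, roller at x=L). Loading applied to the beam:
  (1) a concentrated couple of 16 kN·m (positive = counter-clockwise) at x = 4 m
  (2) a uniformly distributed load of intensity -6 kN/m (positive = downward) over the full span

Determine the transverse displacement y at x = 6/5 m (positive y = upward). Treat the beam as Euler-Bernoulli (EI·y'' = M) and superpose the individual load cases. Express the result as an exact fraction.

y(6/5) = 1879/781250 m

Load 1 — applied couple M₀=16 kN·m at a=4 m (b=L-a=2):
  y_1 = (M₀x³/(6L)+C₁x)/EI  [x≤a] with C₁=M₀(3b²-L²)/(6L)=-32/3 = (16·(6/5)³/(6·6)+(-32/3)·(6/5))/20000 = -47/78125 m
Load 2 — uniform load w=-6 kN/m over full span:
  y_2 = -wx(L³-2Lx²+x³)/(24EI) = -(-6)·(6/5)·(6³-2·6·(6/5)²+(6/5)³)/(24·20000) = 2349/781250 m
Superposition: y = Σ y_i = 1879/781250 m ≈ 0.002405 m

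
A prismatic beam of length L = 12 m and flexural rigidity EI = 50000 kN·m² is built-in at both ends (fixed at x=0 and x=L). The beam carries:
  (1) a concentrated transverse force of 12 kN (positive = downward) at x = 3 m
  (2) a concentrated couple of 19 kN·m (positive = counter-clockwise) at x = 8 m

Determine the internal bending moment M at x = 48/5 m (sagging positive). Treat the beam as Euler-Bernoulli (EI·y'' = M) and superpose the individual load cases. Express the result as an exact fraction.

M(48/5) = -439/60 kN·m

Load 1 — point force P=12 kN at a=3 m (b=L-a=9):
  M_1 = Pa²(a+3b)(L-x)/L³ - Pa²b/L²  [x>a] = 12·3²·(3+3·9)·(12-(48/5))/12³ - 12·3²·9/12² = -9/4 kN·m
Load 2 — applied couple M₀=19 kN·m at a=8 m (b=L-a=4):
  M_2 = R_Ax - M_A - M₀  [x>a] with R_A=19/9, M_A=19/3 = (19/9)·(48/5) - (19/3) - 19 = -76/15 kN·m
Superposition: M = Σ M_i = -439/60 kN·m ≈ -7.316667 kN·m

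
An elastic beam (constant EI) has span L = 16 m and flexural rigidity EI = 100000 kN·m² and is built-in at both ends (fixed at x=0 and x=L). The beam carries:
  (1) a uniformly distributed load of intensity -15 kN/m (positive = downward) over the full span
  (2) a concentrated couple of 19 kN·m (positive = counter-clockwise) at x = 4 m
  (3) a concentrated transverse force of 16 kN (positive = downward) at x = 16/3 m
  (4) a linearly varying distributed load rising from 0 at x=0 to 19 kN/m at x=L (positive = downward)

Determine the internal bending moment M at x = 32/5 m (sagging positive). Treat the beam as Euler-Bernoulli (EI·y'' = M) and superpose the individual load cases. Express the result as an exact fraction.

Load 1 — uniform load w=-15 kN/m over full span:
  M_1 = wLx/2 - wL²/12 - wx²/2 = (-15)·16·(32/5)/2 - (-15)·16²/12 - (-15)·(32/5)²/2 = -704/5 kN·m
Load 2 — applied couple M₀=19 kN·m at a=4 m (b=L-a=12):
  M_2 = R_Ax - M_A - M₀  [x>a] with R_A=171/128, M_A=-57/16 = (171/128)·(32/5) - (-57/16) - 19 = -551/80 kN·m
Load 3 — point force P=16 kN at a=16/3 m (b=L-a=32/3):
  M_3 = Pa²(a+3b)(L-x)/L³ - Pa²b/L²  [x>a] = 16·(16/3)²·((16/3)+3·(32/3))·(16-(32/5))/16³ - 16·(16/3)²·(32/3)/16² = 2816/135 kN·m
Load 4 — triangular load w₀=19 kN/m (0→w₀ over full span):
  M_4 = 3w₀Lx/20 - w₀L²/30 - w₀x³/(6L) = 3·19·16·(32/5)/20 - 19·16²/30 - 19·(32/5)³/(6·16) = 9728/125 kN·m
Superposition: M = Σ M_i = -2646229/54000 kN·m ≈ -49.004241 kN·m

M(32/5) = -2646229/54000 kN·m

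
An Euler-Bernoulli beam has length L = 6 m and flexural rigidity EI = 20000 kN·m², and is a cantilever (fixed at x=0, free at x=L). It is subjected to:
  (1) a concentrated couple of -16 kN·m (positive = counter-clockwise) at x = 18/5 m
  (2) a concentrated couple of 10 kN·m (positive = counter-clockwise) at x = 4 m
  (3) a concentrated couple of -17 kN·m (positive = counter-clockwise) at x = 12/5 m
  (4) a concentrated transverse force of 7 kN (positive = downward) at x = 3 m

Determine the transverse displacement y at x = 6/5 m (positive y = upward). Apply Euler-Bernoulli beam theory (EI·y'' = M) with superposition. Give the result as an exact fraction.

y(6/5) = -927/625000 m

Load 1 — applied couple M₀=-16 kN·m at a=18/5 m (b=L-a=12/5):
  y_1 = M₀x²/(2EI)  [x≤a] = (-16)·(6/5)²/(2·20000) = -9/15625 m
Load 2 — applied couple M₀=10 kN·m at a=4 m (b=L-a=2):
  y_2 = M₀x²/(2EI)  [x≤a] = 10·(6/5)²/(2·20000) = 9/25000 m
Load 3 — applied couple M₀=-17 kN·m at a=12/5 m (b=L-a=18/5):
  y_3 = M₀x²/(2EI)  [x≤a] = (-17)·(6/5)²/(2·20000) = -153/250000 m
Load 4 — point force P=7 kN at a=3 m (b=L-a=3):
  y_4 = -Px²(3a-x)/(6EI)  [x≤a] = -7·(6/5)²·(3·3-(6/5))/(6·20000) = -819/1250000 m
Superposition: y = Σ y_i = -927/625000 m ≈ -0.001483 m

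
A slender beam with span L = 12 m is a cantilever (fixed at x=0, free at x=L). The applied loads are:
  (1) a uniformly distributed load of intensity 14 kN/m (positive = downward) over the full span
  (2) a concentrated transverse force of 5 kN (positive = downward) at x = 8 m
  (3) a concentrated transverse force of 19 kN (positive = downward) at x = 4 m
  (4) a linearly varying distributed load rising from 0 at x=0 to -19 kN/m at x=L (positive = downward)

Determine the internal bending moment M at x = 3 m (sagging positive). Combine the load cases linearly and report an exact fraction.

Load 1 — uniform load w=14 kN/m over full span:
  M_1 = -w(L-x)²/2 = -14·(12-3)²/2 = -567 kN·m
Load 2 — point force P=5 kN at a=8 m (b=L-a=4):
  M_2 = -P(a-x)  [x≤a] = -5·(8-3) = -25 kN·m
Load 3 — point force P=19 kN at a=4 m (b=L-a=8):
  M_3 = -P(a-x)  [x≤a] = -19·(4-3) = -19 kN·m
Load 4 — triangular load w₀=-19 kN/m (0→w₀ over full span):
  M_4 = w₀Lx/2 - w₀L²/3 - w₀x³/(6L) = (-19)·12·3/2 - (-19)·12²/3 - (-19)·3³/(6·12) = 4617/8 kN·m
Superposition: M = Σ M_i = -271/8 kN·m ≈ -33.875000 kN·m

M(3) = -271/8 kN·m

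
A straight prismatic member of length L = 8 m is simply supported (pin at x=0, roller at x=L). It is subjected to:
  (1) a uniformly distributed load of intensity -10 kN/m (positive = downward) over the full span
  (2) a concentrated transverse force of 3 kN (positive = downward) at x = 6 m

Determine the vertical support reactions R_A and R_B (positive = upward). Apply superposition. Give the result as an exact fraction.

R_A = -157/4 kN, R_B = -151/4 kN

Load 1 — uniform load w=-10 kN/m over full span:
  R_A = wL/2 = (-10)·8/2 = -40 kN
  R_B = wL/2 = (-10)·8/2 = -40 kN
Load 2 — point force P=3 kN at a=6 m (b=L-a=2):
  R_A = Pb/L = 3·2/8 = 3/4 kN
  R_B = Pa/L = 3·6/8 = 9/4 kN
Superposition: R_A = -157/4 kN, R_B = -151/4 kN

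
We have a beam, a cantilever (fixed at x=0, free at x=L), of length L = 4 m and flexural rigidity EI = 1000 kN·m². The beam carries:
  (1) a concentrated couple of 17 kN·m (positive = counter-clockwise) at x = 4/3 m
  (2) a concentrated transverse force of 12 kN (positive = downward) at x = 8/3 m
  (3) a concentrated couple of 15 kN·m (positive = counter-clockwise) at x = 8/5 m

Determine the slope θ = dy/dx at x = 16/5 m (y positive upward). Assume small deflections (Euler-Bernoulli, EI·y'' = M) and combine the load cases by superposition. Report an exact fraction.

θ(16/5) = 1/250 rad

Load 1 — applied couple M₀=17 kN·m at a=4/3 m (b=L-a=8/3):
  θ_1 = M₀a/EI  [x>a] = 17·(4/3)/1000 = 17/750 rad
Load 2 — point force P=12 kN at a=8/3 m (b=L-a=4/3):
  θ_2 = -Pa²/(2EI)  [x>a] = -12·(8/3)²/(2·1000) = -16/375 rad
Load 3 — applied couple M₀=15 kN·m at a=8/5 m (b=L-a=12/5):
  θ_3 = M₀a/EI  [x>a] = 15·(8/5)/1000 = 3/125 rad
Superposition: θ = Σ θ_i = 1/250 rad ≈ 0.004000 rad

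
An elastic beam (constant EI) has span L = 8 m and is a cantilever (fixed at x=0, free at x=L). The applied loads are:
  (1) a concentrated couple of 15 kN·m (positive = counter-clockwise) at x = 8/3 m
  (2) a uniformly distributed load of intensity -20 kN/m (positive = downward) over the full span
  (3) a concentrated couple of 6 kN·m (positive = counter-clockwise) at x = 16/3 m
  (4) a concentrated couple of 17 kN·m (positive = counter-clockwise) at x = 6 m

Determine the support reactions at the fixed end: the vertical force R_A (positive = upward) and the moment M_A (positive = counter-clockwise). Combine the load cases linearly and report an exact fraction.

R_A = -160 kN, M_A = -678 kN·m

Load 1 — applied couple M₀=15 kN·m at a=8/3 m (b=L-a=16/3):
  R_A = 0 kN
  M_A = -M₀ = -15 kN·m
Load 2 — uniform load w=-20 kN/m over full span:
  R_A = wL = (-20)·8 = -160 kN
  M_A = wL²/2 = (-20)·8²/2 = -640 kN·m
Load 3 — applied couple M₀=6 kN·m at a=16/3 m (b=L-a=8/3):
  R_A = 0 kN
  M_A = -M₀ = -6 kN·m
Load 4 — applied couple M₀=17 kN·m at a=6 m (b=L-a=2):
  R_A = 0 kN
  M_A = -M₀ = -17 kN·m
Superposition: R_A = -160 kN, M_A = -678 kN·m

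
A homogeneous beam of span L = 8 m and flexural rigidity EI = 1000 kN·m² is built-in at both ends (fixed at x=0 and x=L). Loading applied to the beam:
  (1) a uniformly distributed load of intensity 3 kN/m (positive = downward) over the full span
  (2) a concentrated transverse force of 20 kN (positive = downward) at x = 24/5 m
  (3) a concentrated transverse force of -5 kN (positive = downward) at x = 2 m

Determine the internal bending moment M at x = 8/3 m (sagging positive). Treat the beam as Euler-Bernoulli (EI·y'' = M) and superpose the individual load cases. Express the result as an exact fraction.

Load 1 — uniform load w=3 kN/m over full span:
  M_1 = wLx/2 - wL²/12 - wx²/2 = 3·8·(8/3)/2 - 3·8²/12 - 3·(8/3)²/2 = 16/3 kN·m
Load 2 — point force P=20 kN at a=24/5 m (b=L-a=16/5):
  M_2 = Pb²(3a+b)x/L³ - Pab²/L²  [x≤a] = 20·(16/5)²·(3·(24/5)+(16/5))·(8/3)/8³ - 20·(24/5)·(16/5)²/8² = 256/75 kN·m
Load 3 — point force P=-5 kN at a=2 m (b=L-a=6):
  M_3 = Pa²(a+3b)(L-x)/L³ - Pa²b/L²  [x>a] = (-5)·2²·(2+3·6)·(8-(8/3))/8³ - (-5)·2²·6/8² = -55/24 kN·m
Superposition: M = Σ M_i = 1291/200 kN·m ≈ 6.455000 kN·m

M(8/3) = 1291/200 kN·m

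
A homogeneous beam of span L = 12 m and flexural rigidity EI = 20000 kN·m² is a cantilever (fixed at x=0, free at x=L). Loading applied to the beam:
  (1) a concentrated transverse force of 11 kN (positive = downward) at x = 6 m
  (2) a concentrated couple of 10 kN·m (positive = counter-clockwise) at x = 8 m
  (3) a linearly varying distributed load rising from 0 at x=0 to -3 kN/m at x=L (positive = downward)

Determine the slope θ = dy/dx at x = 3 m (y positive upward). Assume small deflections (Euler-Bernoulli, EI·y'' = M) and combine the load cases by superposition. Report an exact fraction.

θ(3) = 7467/640000 rad

Load 1 — point force P=11 kN at a=6 m (b=L-a=6):
  θ_1 = -Px(2a-x)/(2EI)  [x≤a] = -11·3·(2·6-3)/(2·20000) = -297/40000 rad
Load 2 — applied couple M₀=10 kN·m at a=8 m (b=L-a=4):
  θ_2 = M₀x/EI  [x≤a] = 10·3/20000 = 3/2000 rad
Load 3 — triangular load w₀=-3 kN/m (0→w₀ over full span):
  θ_3 = (w₀Lx²/4-w₀L²x/3-w₀x⁴/(24L))/EI = ((-3)·12·3²/4-(-3)·12²·3/3-(-3)·3⁴/(24·12))/20000 = 11259/640000 rad
Superposition: θ = Σ θ_i = 7467/640000 rad ≈ 0.011667 rad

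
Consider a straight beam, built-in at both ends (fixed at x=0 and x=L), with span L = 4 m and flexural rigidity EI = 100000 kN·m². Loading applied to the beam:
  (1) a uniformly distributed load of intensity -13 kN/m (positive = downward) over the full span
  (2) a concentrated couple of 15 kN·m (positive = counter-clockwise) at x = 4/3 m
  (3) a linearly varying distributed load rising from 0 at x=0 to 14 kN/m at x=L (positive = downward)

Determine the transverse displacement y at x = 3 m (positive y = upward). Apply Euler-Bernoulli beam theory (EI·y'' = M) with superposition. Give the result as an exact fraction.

Load 1 — uniform load w=-13 kN/m over full span:
  y_1 = -wx²(L-x)²/(24EI) = -(-13)·3²·(4-3)²/(24·100000) = 39/800000 m
Load 2 — applied couple M₀=15 kN·m at a=4/3 m (b=L-a=8/3):
  y_2 = (R_Ax³/6 - M_Ax²/2 - M₀(x-a)²/2)/EI  [x>a] with R_A=5, M_A=0 = (5·3³/6 - 0·3²/2 - 15·(3-(4/3))²/2)/100000 = 1/60000 m
Load 3 — triangular load w₀=14 kN/m (0→w₀ over full span):
  y_3 = -w₀x²(L-x)²(x+2L)/(120LEI) = -14·3²·(4-3)²·(3+2·4)/(120·4·100000) = -231/8000000 m
Superposition: y = Σ y_i = 877/24000000 m ≈ 0.000037 m

y(3) = 877/24000000 m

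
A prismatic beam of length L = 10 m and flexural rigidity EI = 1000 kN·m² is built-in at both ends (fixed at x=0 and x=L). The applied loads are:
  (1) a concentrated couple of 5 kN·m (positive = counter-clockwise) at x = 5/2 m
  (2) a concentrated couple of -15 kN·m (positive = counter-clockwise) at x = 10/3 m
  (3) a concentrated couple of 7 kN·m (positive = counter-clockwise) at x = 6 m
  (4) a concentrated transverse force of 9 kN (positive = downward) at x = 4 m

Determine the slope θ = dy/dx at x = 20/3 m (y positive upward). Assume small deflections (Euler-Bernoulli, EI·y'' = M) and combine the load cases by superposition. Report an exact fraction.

θ(20/3) = 629/36000 rad

Load 1 — applied couple M₀=5 kN·m at a=5/2 m (b=L-a=15/2):
  θ_1 = (R_Ax²/2 - M_Ax - M₀(x-a))/EI  [x>a] with R_A=9/16, M_A=-15/16 = ((9/16)·(20/3)²/2 - (-15/16)·(20/3) - 5·((20/3)-(5/2)))/1000 = -1/480 rad
Load 2 — applied couple M₀=-15 kN·m at a=10/3 m (b=L-a=20/3):
  θ_2 = (R_Ax²/2 - M_Ax - M₀(x-a))/EI  [x>a] with R_A=-2, M_A=0 = ((-2)·(20/3)²/2 - 0·(20/3) - (-15)·((20/3)-(10/3)))/1000 = 1/180 rad
Load 3 — applied couple M₀=7 kN·m at a=6 m (b=L-a=4):
  θ_3 = (R_Ax²/2 - M_Ax - M₀(x-a))/EI  [x>a] with R_A=126/125, M_A=56/25 = ((126/125)·(20/3)²/2 - (56/25)·(20/3) - 7·((20/3)-6))/1000 = 7/2500 rad
Load 4 — point force P=9 kN at a=4 m (b=L-a=6):
  θ_4 = Pa²(L-x)(2bL-(3b+a)(L-x))/(2L³EI)  [x>a] = 9·4²·(10-(20/3))·(2·6·10-(3·6+4)·(10-(20/3)))/(2·10³·1000) = 7/625 rad
Superposition: θ = Σ θ_i = 629/36000 rad ≈ 0.017472 rad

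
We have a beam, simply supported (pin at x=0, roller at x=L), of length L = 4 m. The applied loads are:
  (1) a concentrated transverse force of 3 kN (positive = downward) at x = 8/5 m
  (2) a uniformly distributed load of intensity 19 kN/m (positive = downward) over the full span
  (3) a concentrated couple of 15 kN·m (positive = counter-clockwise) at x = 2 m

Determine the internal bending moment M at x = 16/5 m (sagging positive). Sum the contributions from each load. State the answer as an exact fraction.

Load 1 — point force P=3 kN at a=8/5 m (b=L-a=12/5):
  M_1 = Pa(L-x)/L  [x>a] = 3·(8/5)·(4-(16/5))/4 = 24/25 kN·m
Load 2 — uniform load w=19 kN/m over full span:
  M_2 = wx(L-x)/2 = 19·(16/5)·(4-(16/5))/2 = 608/25 kN·m
Load 3 — applied couple M₀=15 kN·m at a=2 m (b=L-a=2):
  M_3 = M₀x/L - M₀  [x>a] = 15·(16/5)/4 - 15 = -3 kN·m
Superposition: M = Σ M_i = 557/25 kN·m ≈ 22.280000 kN·m

M(16/5) = 557/25 kN·m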